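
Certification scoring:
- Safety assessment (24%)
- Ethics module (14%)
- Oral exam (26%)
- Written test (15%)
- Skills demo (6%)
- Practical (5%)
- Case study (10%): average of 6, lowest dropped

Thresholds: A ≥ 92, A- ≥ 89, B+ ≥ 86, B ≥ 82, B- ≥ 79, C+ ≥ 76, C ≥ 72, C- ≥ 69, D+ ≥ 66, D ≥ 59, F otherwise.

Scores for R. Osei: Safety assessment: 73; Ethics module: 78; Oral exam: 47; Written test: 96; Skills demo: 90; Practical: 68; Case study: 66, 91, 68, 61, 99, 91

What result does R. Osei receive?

C

Case study: drop 61 → average of remaining 5 = 415/5 = 83
Weighted total:
  Safety assessment 73 × 0.24 = 17.52
  Ethics module 78 × 0.14 = 10.92
  Oral exam 47 × 0.26 = 12.22
  Written test 96 × 0.15 = 14.4
  Skills demo 90 × 0.06 = 5.4
  Practical 68 × 0.05 = 3.4
  Case study 83 × 0.1 = 8.3
Sum = 72.16
72.16 is ≥ 72 and < 76 → C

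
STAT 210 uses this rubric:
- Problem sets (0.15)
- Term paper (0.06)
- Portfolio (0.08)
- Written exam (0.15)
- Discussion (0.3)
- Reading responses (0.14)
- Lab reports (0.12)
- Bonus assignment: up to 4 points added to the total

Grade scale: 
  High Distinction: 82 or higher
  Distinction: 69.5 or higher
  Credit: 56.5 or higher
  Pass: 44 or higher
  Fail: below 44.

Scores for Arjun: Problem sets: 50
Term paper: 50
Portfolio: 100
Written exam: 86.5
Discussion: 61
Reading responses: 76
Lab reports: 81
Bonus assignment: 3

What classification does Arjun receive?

Weighted total:
  Problem sets 50 × 0.15 = 7.5
  Term paper 50 × 0.06 = 3
  Portfolio 100 × 0.08 = 8
  Written exam 86.5 × 0.15 = 12.975
  Discussion 61 × 0.3 = 18.3
  Reading responses 76 × 0.14 = 10.64
  Lab reports 81 × 0.12 = 9.72
Sum = 70.135
Bonus assignment: 70.135 + 3 = 73.135
73.135 is ≥ 69.5 and < 82 → Distinction

Distinction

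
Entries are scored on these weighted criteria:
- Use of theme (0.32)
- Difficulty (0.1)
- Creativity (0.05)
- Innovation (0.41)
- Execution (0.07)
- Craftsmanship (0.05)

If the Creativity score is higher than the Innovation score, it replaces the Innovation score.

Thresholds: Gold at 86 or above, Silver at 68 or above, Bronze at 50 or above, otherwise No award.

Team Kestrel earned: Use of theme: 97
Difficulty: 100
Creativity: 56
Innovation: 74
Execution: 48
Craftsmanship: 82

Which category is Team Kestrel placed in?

Silver

Creativity (56) ≤ Innovation (74), so Innovation stays at 74.
Weighted total:
  Use of theme 97 × 0.32 = 31.04
  Difficulty 100 × 0.1 = 10
  Creativity 56 × 0.05 = 2.8
  Innovation 74 × 0.41 = 30.34
  Execution 48 × 0.07 = 3.36
  Craftsmanship 82 × 0.05 = 4.1
Sum = 81.64
81.64 is ≥ 68 and < 86 → Silver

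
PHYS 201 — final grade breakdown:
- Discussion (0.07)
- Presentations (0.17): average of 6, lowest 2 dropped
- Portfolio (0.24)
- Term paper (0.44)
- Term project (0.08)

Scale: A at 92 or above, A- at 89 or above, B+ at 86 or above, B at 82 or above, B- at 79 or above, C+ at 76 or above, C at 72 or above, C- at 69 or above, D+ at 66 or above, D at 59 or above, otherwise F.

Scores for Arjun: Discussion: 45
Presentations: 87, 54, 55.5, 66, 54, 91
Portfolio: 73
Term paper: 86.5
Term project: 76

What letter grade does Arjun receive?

C+

Presentations: drop 54, 54 → average of remaining 4 = 299.5/4 = 74.875
Weighted total:
  Discussion 45 × 0.07 = 3.15
  Presentations 74.875 × 0.17 = 12.72875
  Portfolio 73 × 0.24 = 17.52
  Term paper 86.5 × 0.44 = 38.06
  Term project 76 × 0.08 = 6.08
Sum = 77.53875
77.53875 is ≥ 76 and < 79 → C+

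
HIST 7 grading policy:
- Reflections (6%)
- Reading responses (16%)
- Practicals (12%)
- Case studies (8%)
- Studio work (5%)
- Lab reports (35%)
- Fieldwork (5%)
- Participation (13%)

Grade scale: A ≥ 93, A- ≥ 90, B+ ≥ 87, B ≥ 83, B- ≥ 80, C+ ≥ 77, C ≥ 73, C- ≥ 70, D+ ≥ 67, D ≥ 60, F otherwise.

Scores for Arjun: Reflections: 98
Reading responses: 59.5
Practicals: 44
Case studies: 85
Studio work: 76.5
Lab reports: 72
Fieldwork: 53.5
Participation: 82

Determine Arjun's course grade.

Weighted total:
  Reflections 98 × 0.06 = 5.88
  Reading responses 59.5 × 0.16 = 9.52
  Practicals 44 × 0.12 = 5.28
  Case studies 85 × 0.08 = 6.8
  Studio work 76.5 × 0.05 = 3.825
  Lab reports 72 × 0.35 = 25.2
  Fieldwork 53.5 × 0.05 = 2.675
  Participation 82 × 0.13 = 10.66
Sum = 69.84
69.84 is ≥ 67 and < 70 → D+

D+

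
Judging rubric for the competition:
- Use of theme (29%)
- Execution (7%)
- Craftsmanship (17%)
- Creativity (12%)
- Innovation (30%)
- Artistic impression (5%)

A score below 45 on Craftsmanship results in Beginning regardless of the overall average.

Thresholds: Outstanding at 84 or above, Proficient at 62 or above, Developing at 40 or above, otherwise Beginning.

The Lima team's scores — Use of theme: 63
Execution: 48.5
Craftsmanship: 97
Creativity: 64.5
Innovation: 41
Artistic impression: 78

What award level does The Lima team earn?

Craftsmanship score 97 ≥ 45: minimum met.
Weighted total:
  Use of theme 63 × 0.29 = 18.27
  Execution 48.5 × 0.07 = 3.395
  Craftsmanship 97 × 0.17 = 16.49
  Creativity 64.5 × 0.12 = 7.74
  Innovation 41 × 0.3 = 12.3
  Artistic impression 78 × 0.05 = 3.9
Sum = 62.095
62.095 is ≥ 62 and < 84 → Proficient

Proficient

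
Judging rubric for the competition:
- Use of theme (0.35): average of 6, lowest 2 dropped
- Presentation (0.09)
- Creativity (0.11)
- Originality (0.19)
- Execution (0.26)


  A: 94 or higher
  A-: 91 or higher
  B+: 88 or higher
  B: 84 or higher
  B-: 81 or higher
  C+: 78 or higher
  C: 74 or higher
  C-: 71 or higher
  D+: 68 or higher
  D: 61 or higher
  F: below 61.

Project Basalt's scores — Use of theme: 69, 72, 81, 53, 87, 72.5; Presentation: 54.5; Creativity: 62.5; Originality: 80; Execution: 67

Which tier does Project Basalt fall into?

Use of theme: drop 53, 69 → average of remaining 4 = 312.5/4 = 78.125
Weighted total:
  Use of theme 78.125 × 0.35 = 27.34375
  Presentation 54.5 × 0.09 = 4.905
  Creativity 62.5 × 0.11 = 6.875
  Originality 80 × 0.19 = 15.2
  Execution 67 × 0.26 = 17.42
Sum = 71.74375
71.74375 is ≥ 71 and < 74 → C-

C-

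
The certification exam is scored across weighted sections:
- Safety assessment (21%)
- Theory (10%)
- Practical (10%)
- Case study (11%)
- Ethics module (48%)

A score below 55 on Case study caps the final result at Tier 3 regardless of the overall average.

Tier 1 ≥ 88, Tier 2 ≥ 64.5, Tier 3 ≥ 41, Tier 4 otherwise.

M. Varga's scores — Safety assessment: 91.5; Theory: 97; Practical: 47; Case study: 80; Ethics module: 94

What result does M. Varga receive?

Case study score 80 ≥ 55: minimum met.
Weighted total:
  Safety assessment 91.5 × 0.21 = 19.215
  Theory 97 × 0.1 = 9.7
  Practical 47 × 0.1 = 4.7
  Case study 80 × 0.11 = 8.8
  Ethics module 94 × 0.48 = 45.12
Sum = 87.535
87.535 is ≥ 64.5 and < 88 → Tier 2

Tier 2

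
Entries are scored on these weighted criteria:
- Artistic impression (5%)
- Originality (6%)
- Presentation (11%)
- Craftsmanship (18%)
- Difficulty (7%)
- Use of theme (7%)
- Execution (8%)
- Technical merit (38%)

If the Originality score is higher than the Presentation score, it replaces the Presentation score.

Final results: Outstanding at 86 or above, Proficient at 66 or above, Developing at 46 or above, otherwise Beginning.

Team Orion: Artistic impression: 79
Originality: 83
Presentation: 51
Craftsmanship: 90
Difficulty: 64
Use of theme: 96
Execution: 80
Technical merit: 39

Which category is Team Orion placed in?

Proficient

Originality (83) > Presentation (51), so Presentation counts as 83.
Weighted total:
  Artistic impression 79 × 0.05 = 3.95
  Originality 83 × 0.06 = 4.98
  Presentation 83 × 0.11 = 9.13
  Craftsmanship 90 × 0.18 = 16.2
  Difficulty 64 × 0.07 = 4.48
  Use of theme 96 × 0.07 = 6.72
  Execution 80 × 0.08 = 6.4
  Technical merit 39 × 0.38 = 14.82
Sum = 66.68
66.68 is ≥ 66 and < 86 → Proficient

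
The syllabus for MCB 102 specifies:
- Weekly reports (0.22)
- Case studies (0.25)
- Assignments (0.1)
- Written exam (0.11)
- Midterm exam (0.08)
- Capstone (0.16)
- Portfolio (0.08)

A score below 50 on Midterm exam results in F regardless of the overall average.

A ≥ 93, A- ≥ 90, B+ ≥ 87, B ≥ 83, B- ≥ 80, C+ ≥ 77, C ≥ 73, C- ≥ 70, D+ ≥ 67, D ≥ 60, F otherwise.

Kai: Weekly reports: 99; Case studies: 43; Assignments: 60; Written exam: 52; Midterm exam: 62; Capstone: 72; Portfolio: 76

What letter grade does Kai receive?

D

Midterm exam score 62 ≥ 50: minimum met.
Weighted total:
  Weekly reports 99 × 0.22 = 21.78
  Case studies 43 × 0.25 = 10.75
  Assignments 60 × 0.1 = 6
  Written exam 52 × 0.11 = 5.72
  Midterm exam 62 × 0.08 = 4.96
  Capstone 72 × 0.16 = 11.52
  Portfolio 76 × 0.08 = 6.08
Sum = 66.81
66.81 is ≥ 60 and < 67 → D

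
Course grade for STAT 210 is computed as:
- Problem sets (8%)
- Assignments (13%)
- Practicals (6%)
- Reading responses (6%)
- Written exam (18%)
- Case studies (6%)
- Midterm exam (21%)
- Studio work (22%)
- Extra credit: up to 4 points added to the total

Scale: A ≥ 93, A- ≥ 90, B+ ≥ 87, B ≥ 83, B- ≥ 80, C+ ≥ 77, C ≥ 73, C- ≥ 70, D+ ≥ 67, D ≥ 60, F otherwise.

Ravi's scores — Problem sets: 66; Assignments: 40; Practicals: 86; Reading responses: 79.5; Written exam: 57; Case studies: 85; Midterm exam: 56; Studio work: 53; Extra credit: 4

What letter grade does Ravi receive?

Weighted total:
  Problem sets 66 × 0.08 = 5.28
  Assignments 40 × 0.13 = 5.2
  Practicals 86 × 0.06 = 5.16
  Reading responses 79.5 × 0.06 = 4.77
  Written exam 57 × 0.18 = 10.26
  Case studies 85 × 0.06 = 5.1
  Midterm exam 56 × 0.21 = 11.76
  Studio work 53 × 0.22 = 11.66
Sum = 59.19
Extra credit: 59.19 + 4 = 63.19
63.19 is ≥ 60 and < 67 → D

D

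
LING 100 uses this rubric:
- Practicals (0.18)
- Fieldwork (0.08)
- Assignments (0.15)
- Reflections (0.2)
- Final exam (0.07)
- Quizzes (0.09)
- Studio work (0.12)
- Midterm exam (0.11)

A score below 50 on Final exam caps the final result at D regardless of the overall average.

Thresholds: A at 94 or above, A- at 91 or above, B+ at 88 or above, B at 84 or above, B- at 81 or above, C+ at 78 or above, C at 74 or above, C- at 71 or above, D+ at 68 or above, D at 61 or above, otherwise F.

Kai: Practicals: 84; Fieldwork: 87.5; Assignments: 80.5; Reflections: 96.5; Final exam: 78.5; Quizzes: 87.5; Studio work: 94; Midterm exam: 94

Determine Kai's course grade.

B+

Final exam score 78.5 ≥ 50: minimum met.
Weighted total:
  Practicals 84 × 0.18 = 15.12
  Fieldwork 87.5 × 0.08 = 7
  Assignments 80.5 × 0.15 = 12.075
  Reflections 96.5 × 0.2 = 19.3
  Final exam 78.5 × 0.07 = 5.495
  Quizzes 87.5 × 0.09 = 7.875
  Studio work 94 × 0.12 = 11.28
  Midterm exam 94 × 0.11 = 10.34
Sum = 88.485
88.485 is ≥ 88 and < 91 → B+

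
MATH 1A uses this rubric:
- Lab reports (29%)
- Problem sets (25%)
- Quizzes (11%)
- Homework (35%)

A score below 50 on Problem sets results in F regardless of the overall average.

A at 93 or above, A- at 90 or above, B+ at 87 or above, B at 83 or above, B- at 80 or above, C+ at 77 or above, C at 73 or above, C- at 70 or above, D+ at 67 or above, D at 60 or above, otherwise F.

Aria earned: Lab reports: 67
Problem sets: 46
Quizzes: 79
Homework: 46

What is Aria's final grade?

F

Problem sets score 46 < 50: minimum not met.
Weighted total:
  Lab reports 67 × 0.29 = 19.43
  Problem sets 46 × 0.25 = 11.5
  Quizzes 79 × 0.11 = 8.69
  Homework 46 × 0.35 = 16.1
Sum = 55.72
Because the Problem sets minimum was not met, the result is F.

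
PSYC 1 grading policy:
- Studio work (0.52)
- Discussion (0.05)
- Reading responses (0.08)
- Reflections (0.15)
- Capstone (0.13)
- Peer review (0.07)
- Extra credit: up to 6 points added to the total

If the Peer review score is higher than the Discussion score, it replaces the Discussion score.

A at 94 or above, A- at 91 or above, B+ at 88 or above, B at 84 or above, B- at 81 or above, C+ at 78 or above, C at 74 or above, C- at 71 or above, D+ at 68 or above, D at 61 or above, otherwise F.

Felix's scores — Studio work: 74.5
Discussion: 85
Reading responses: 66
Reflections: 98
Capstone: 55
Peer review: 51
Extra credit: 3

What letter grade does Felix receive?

Peer review (51) ≤ Discussion (85), so Discussion stays at 85.
Weighted total:
  Studio work 74.5 × 0.52 = 38.74
  Discussion 85 × 0.05 = 4.25
  Reading responses 66 × 0.08 = 5.28
  Reflections 98 × 0.15 = 14.7
  Capstone 55 × 0.13 = 7.15
  Peer review 51 × 0.07 = 3.57
Sum = 73.69
Extra credit: 73.69 + 3 = 76.69
76.69 is ≥ 74 and < 78 → C

C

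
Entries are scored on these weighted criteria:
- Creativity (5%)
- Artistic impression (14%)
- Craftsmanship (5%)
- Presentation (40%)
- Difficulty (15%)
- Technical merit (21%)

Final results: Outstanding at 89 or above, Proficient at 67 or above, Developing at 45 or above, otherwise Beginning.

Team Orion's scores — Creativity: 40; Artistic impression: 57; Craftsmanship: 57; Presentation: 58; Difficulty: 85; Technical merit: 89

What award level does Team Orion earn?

Proficient

Weighted total:
  Creativity 40 × 0.05 = 2
  Artistic impression 57 × 0.14 = 7.98
  Craftsmanship 57 × 0.05 = 2.85
  Presentation 58 × 0.4 = 23.2
  Difficulty 85 × 0.15 = 12.75
  Technical merit 89 × 0.21 = 18.69
Sum = 67.47
67.47 is ≥ 67 and < 89 → Proficient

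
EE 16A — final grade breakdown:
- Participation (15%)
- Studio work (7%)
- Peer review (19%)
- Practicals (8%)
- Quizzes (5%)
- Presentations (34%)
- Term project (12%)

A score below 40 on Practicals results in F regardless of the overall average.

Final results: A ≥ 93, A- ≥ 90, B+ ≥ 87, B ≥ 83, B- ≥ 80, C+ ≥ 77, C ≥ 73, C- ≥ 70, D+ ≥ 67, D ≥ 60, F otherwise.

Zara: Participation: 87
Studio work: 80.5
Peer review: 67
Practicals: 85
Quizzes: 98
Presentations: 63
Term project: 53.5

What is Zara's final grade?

C-

Practicals score 85 ≥ 40: minimum met.
Weighted total:
  Participation 87 × 0.15 = 13.05
  Studio work 80.5 × 0.07 = 5.635
  Peer review 67 × 0.19 = 12.73
  Practicals 85 × 0.08 = 6.8
  Quizzes 98 × 0.05 = 4.9
  Presentations 63 × 0.34 = 21.42
  Term project 53.5 × 0.12 = 6.42
Sum = 70.955
70.955 is ≥ 70 and < 73 → C-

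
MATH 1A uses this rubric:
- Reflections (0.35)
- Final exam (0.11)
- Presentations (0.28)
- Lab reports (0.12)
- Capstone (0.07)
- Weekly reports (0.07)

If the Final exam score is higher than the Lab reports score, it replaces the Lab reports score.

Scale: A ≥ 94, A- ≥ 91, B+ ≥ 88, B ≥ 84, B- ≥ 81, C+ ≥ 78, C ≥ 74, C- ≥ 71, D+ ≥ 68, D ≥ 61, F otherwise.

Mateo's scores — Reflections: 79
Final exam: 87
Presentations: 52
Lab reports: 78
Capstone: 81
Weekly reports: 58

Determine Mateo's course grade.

Final exam (87) > Lab reports (78), so Lab reports counts as 87.
Weighted total:
  Reflections 79 × 0.35 = 27.65
  Final exam 87 × 0.11 = 9.57
  Presentations 52 × 0.28 = 14.56
  Lab reports 87 × 0.12 = 10.44
  Capstone 81 × 0.07 = 5.67
  Weekly reports 58 × 0.07 = 4.06
Sum = 71.95
71.95 is ≥ 71 and < 74 → C-

C-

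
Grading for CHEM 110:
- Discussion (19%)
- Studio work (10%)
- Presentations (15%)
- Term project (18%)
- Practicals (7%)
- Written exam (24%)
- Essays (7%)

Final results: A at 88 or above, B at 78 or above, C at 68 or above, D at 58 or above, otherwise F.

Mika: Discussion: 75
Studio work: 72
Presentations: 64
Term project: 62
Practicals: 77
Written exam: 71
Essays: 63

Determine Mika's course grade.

C

Weighted total:
  Discussion 75 × 0.19 = 14.25
  Studio work 72 × 0.1 = 7.2
  Presentations 64 × 0.15 = 9.6
  Term project 62 × 0.18 = 11.16
  Practicals 77 × 0.07 = 5.39
  Written exam 71 × 0.24 = 17.04
  Essays 63 × 0.07 = 4.41
Sum = 69.05
69.05 is ≥ 68 and < 78 → C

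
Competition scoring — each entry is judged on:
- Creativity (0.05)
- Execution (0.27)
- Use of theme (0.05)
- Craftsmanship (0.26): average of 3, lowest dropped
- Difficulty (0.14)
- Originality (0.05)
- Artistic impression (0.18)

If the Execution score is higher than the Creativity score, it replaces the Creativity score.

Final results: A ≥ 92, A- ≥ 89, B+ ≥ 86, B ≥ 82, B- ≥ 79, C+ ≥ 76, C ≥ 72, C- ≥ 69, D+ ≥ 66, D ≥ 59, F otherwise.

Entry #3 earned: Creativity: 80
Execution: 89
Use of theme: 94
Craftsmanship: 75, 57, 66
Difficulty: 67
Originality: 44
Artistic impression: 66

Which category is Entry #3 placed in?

C

Craftsmanship: drop 57 → average of remaining 2 = 141/2 = 70.5
Execution (89) > Creativity (80), so Creativity counts as 89.
Weighted total:
  Creativity 89 × 0.05 = 4.45
  Execution 89 × 0.27 = 24.03
  Use of theme 94 × 0.05 = 4.7
  Craftsmanship 70.5 × 0.26 = 18.33
  Difficulty 67 × 0.14 = 9.38
  Originality 44 × 0.05 = 2.2
  Artistic impression 66 × 0.18 = 11.88
Sum = 74.97
74.97 is ≥ 72 and < 76 → C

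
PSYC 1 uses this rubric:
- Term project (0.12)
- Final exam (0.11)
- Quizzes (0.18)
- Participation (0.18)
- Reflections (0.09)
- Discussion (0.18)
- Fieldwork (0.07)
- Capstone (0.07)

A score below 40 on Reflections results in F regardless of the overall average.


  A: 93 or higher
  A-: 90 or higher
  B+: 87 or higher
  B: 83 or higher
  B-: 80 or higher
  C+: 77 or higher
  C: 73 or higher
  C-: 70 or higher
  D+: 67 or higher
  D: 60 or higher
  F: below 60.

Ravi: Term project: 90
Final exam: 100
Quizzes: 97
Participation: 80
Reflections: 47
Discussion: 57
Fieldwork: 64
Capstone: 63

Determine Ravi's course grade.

Reflections score 47 ≥ 40: minimum met.
Weighted total:
  Term project 90 × 0.12 = 10.8
  Final exam 100 × 0.11 = 11
  Quizzes 97 × 0.18 = 17.46
  Participation 80 × 0.18 = 14.4
  Reflections 47 × 0.09 = 4.23
  Discussion 57 × 0.18 = 10.26
  Fieldwork 64 × 0.07 = 4.48
  Capstone 63 × 0.07 = 4.41
Sum = 77.04
77.04 is ≥ 77 and < 80 → C+

C+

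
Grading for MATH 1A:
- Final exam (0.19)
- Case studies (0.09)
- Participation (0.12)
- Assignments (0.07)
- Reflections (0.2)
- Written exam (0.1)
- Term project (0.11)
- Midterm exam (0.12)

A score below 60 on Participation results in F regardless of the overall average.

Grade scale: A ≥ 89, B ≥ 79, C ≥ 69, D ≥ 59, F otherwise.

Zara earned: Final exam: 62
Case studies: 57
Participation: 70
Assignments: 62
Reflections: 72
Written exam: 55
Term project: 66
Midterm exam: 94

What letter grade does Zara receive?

Participation score 70 ≥ 60: minimum met.
Weighted total:
  Final exam 62 × 0.19 = 11.78
  Case studies 57 × 0.09 = 5.13
  Participation 70 × 0.12 = 8.4
  Assignments 62 × 0.07 = 4.34
  Reflections 72 × 0.2 = 14.4
  Written exam 55 × 0.1 = 5.5
  Term project 66 × 0.11 = 7.26
  Midterm exam 94 × 0.12 = 11.28
Sum = 68.09
68.09 is ≥ 59 and < 69 → D

D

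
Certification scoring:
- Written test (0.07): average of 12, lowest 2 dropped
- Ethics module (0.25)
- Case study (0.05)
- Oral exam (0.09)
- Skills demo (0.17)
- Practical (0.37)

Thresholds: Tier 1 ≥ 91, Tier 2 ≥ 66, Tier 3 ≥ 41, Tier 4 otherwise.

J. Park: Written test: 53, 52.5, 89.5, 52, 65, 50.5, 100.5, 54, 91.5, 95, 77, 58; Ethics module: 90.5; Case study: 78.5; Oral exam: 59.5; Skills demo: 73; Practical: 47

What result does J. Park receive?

Written test: drop 50.5, 52 → average of remaining 10 = 736/10 = 73.6
Weighted total:
  Written test 73.6 × 0.07 = 5.152
  Ethics module 90.5 × 0.25 = 22.625
  Case study 78.5 × 0.05 = 3.925
  Oral exam 59.5 × 0.09 = 5.355
  Skills demo 73 × 0.17 = 12.41
  Practical 47 × 0.37 = 17.39
Sum = 66.857
66.857 is ≥ 66 and < 91 → Tier 2

Tier 2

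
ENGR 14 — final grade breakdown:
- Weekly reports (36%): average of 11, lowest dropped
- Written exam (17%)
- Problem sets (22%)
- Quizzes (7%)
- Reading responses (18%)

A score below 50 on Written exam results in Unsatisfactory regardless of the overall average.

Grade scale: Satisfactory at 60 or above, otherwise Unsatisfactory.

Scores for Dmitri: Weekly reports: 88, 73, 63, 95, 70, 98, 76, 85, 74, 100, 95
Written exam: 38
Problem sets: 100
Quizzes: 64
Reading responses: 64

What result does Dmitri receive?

Unsatisfactory

Weekly reports: drop 63 → average of remaining 10 = 854/10 = 85.4
Written exam score 38 < 50: minimum not met.
Weighted total:
  Weekly reports 85.4 × 0.36 = 30.744
  Written exam 38 × 0.17 = 6.46
  Problem sets 100 × 0.22 = 22
  Quizzes 64 × 0.07 = 4.48
  Reading responses 64 × 0.18 = 11.52
Sum = 75.204
Because the Written exam minimum was not met, the result is Unsatisfactory.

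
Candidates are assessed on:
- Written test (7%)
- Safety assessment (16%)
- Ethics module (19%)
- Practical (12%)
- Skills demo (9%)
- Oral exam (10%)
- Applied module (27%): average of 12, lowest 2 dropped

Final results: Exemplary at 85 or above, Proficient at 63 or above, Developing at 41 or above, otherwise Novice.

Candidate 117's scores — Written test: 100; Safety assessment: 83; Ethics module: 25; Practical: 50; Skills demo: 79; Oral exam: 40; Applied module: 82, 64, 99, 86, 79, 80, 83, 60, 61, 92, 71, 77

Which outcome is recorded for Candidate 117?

Applied module: drop 60, 61 → average of remaining 10 = 813/10 = 81.3
Weighted total:
  Written test 100 × 0.07 = 7
  Safety assessment 83 × 0.16 = 13.28
  Ethics module 25 × 0.19 = 4.75
  Practical 50 × 0.12 = 6
  Skills demo 79 × 0.09 = 7.11
  Oral exam 40 × 0.1 = 4
  Applied module 81.3 × 0.27 = 21.951
Sum = 64.091
64.091 is ≥ 63 and < 85 → Proficient

Proficient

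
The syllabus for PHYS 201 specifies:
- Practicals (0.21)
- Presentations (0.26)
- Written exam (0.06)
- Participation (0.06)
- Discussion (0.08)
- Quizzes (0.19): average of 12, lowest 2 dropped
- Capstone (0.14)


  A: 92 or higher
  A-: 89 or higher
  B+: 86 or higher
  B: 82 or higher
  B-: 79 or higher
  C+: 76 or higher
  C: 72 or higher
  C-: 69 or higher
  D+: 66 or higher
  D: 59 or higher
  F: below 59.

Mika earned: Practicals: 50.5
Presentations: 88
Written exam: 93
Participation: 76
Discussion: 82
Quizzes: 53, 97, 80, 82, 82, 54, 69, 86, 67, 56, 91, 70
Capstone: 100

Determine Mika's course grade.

B-

Quizzes: drop 53, 54 → average of remaining 10 = 780/10 = 78
Weighted total:
  Practicals 50.5 × 0.21 = 10.605
  Presentations 88 × 0.26 = 22.88
  Written exam 93 × 0.06 = 5.58
  Participation 76 × 0.06 = 4.56
  Discussion 82 × 0.08 = 6.56
  Quizzes 78 × 0.19 = 14.82
  Capstone 100 × 0.14 = 14
Sum = 79.005
79.005 is ≥ 79 and < 82 → B-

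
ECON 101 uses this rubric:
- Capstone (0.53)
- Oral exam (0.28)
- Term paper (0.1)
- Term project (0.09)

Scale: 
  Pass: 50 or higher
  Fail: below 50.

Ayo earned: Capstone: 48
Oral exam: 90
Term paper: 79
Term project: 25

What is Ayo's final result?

Weighted total:
  Capstone 48 × 0.53 = 25.44
  Oral exam 90 × 0.28 = 25.2
  Term paper 79 × 0.1 = 7.9
  Term project 25 × 0.09 = 2.25
Sum = 60.79
60.79 ≥ 50 → Pass

Pass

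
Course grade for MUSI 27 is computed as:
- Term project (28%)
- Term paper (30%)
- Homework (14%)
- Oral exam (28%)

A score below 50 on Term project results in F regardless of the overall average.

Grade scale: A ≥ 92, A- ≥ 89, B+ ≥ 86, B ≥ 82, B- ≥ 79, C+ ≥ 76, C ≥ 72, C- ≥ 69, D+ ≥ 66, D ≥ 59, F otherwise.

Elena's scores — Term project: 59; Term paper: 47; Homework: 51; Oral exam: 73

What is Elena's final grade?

Term project score 59 ≥ 50: minimum met.
Weighted total:
  Term project 59 × 0.28 = 16.52
  Term paper 47 × 0.3 = 14.1
  Homework 51 × 0.14 = 7.14
  Oral exam 73 × 0.28 = 20.44
Sum = 58.2
58.2 < 59 → F

F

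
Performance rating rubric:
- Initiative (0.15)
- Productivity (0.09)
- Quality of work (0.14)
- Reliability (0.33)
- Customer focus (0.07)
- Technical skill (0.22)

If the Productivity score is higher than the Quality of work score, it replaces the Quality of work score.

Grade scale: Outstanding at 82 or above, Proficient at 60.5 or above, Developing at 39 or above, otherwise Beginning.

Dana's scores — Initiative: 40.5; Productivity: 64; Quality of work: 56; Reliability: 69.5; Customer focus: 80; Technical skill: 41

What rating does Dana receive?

Productivity (64) > Quality of work (56), so Quality of work counts as 64.
Weighted total:
  Initiative 40.5 × 0.15 = 6.075
  Productivity 64 × 0.09 = 5.76
  Quality of work 64 × 0.14 = 8.96
  Reliability 69.5 × 0.33 = 22.935
  Customer focus 80 × 0.07 = 5.6
  Technical skill 41 × 0.22 = 9.02
Sum = 58.35
58.35 is ≥ 39 and < 60.5 → Developing

Developing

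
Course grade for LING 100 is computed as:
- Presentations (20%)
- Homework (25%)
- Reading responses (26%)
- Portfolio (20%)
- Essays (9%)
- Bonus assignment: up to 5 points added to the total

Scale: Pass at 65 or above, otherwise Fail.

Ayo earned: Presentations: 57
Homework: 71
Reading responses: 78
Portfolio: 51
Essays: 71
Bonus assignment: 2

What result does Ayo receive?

Pass

Weighted total:
  Presentations 57 × 0.2 = 11.4
  Homework 71 × 0.25 = 17.75
  Reading responses 78 × 0.26 = 20.28
  Portfolio 51 × 0.2 = 10.2
  Essays 71 × 0.09 = 6.39
Sum = 66.02
Bonus assignment: 66.02 + 2 = 68.02
68.02 ≥ 65 → Pass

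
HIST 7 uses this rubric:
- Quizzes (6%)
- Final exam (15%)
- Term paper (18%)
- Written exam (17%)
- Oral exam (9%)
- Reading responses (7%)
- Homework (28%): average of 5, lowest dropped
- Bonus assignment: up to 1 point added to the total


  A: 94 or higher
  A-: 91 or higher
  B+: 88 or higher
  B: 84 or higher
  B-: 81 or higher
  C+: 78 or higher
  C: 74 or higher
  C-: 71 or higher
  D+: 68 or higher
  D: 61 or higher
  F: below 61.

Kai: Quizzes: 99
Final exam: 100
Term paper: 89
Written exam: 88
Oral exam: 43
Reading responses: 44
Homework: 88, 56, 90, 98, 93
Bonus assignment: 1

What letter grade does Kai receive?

Homework: drop 56 → average of remaining 4 = 369/4 = 92.25
Weighted total:
  Quizzes 99 × 0.06 = 5.94
  Final exam 100 × 0.15 = 15
  Term paper 89 × 0.18 = 16.02
  Written exam 88 × 0.17 = 14.96
  Oral exam 43 × 0.09 = 3.87
  Reading responses 44 × 0.07 = 3.08
  Homework 92.25 × 0.28 = 25.83
Sum = 84.7
Bonus assignment: 84.7 + 1 = 85.7
85.7 is ≥ 84 and < 88 → B

B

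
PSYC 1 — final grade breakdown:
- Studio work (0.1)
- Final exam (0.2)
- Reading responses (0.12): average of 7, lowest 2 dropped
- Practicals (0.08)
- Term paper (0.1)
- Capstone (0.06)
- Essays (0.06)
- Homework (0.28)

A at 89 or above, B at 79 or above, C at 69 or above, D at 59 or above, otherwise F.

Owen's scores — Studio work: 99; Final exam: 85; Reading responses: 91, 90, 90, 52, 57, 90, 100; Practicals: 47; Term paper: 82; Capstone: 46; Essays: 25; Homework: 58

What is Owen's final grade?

C

Reading responses: drop 52, 57 → average of remaining 5 = 461/5 = 92.2
Weighted total:
  Studio work 99 × 0.1 = 9.9
  Final exam 85 × 0.2 = 17
  Reading responses 92.2 × 0.12 = 11.064
  Practicals 47 × 0.08 = 3.76
  Term paper 82 × 0.1 = 8.2
  Capstone 46 × 0.06 = 2.76
  Essays 25 × 0.06 = 1.5
  Homework 58 × 0.28 = 16.24
Sum = 70.424
70.424 is ≥ 69 and < 79 → C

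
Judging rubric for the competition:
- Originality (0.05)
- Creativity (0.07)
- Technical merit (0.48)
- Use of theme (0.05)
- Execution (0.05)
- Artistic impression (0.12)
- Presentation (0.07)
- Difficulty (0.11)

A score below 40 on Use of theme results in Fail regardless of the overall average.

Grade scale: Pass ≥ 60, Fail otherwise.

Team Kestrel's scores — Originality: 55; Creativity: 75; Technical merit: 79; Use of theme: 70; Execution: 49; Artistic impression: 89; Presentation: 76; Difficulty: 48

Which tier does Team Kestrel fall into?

Pass

Use of theme score 70 ≥ 40: minimum met.
Weighted total:
  Originality 55 × 0.05 = 2.75
  Creativity 75 × 0.07 = 5.25
  Technical merit 79 × 0.48 = 37.92
  Use of theme 70 × 0.05 = 3.5
  Execution 49 × 0.05 = 2.45
  Artistic impression 89 × 0.12 = 10.68
  Presentation 76 × 0.07 = 5.32
  Difficulty 48 × 0.11 = 5.28
Sum = 73.15
73.15 ≥ 60 → Pass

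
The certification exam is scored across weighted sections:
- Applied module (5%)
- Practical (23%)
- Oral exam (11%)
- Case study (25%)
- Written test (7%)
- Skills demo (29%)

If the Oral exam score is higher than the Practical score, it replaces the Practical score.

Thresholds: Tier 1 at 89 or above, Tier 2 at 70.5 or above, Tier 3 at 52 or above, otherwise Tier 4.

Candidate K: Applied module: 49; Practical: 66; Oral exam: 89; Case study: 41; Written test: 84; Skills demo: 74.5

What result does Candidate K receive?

Tier 3

Oral exam (89) > Practical (66), so Practical counts as 89.
Weighted total:
  Applied module 49 × 0.05 = 2.45
  Practical 89 × 0.23 = 20.47
  Oral exam 89 × 0.11 = 9.79
  Case study 41 × 0.25 = 10.25
  Written test 84 × 0.07 = 5.88
  Skills demo 74.5 × 0.29 = 21.605
Sum = 70.445
70.445 is ≥ 52 and < 70.5 → Tier 3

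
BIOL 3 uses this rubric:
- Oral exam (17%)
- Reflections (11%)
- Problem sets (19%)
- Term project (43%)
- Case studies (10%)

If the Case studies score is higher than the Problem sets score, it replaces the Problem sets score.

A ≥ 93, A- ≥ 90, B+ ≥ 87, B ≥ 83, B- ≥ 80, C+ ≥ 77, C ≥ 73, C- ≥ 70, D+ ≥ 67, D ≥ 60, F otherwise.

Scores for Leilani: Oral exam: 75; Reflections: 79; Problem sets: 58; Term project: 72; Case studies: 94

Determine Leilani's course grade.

C+

Case studies (94) > Problem sets (58), so Problem sets counts as 94.
Weighted total:
  Oral exam 75 × 0.17 = 12.75
  Reflections 79 × 0.11 = 8.69
  Problem sets 94 × 0.19 = 17.86
  Term project 72 × 0.43 = 30.96
  Case studies 94 × 0.1 = 9.4
Sum = 79.66
79.66 is ≥ 77 and < 80 → C+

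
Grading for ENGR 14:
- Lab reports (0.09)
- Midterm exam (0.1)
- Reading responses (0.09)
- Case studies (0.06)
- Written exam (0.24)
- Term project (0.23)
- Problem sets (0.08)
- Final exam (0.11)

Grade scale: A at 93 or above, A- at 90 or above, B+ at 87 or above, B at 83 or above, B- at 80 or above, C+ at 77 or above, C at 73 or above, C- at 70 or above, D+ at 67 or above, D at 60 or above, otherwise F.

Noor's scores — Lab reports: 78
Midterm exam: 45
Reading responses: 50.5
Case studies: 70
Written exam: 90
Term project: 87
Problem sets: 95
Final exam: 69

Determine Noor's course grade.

Weighted total:
  Lab reports 78 × 0.09 = 7.02
  Midterm exam 45 × 0.1 = 4.5
  Reading responses 50.5 × 0.09 = 4.545
  Case studies 70 × 0.06 = 4.2
  Written exam 90 × 0.24 = 21.6
  Term project 87 × 0.23 = 20.01
  Problem sets 95 × 0.08 = 7.6
  Final exam 69 × 0.11 = 7.59
Sum = 77.065
77.065 is ≥ 77 and < 80 → C+

C+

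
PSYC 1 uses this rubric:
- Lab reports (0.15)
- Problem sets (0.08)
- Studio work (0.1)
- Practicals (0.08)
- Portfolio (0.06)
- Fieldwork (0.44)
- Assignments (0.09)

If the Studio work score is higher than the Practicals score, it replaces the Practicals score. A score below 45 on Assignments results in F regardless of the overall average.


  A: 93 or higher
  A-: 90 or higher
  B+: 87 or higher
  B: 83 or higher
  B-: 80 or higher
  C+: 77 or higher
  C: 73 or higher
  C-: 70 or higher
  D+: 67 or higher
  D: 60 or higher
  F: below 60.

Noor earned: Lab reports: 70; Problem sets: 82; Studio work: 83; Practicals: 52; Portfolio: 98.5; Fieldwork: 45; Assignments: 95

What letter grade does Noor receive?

D

Studio work (83) > Practicals (52), so Practicals counts as 83.
Assignments score 95 ≥ 45: minimum met.
Weighted total:
  Lab reports 70 × 0.15 = 10.5
  Problem sets 82 × 0.08 = 6.56
  Studio work 83 × 0.1 = 8.3
  Practicals 83 × 0.08 = 6.64
  Portfolio 98.5 × 0.06 = 5.91
  Fieldwork 45 × 0.44 = 19.8
  Assignments 95 × 0.09 = 8.55
Sum = 66.26
66.26 is ≥ 60 and < 67 → D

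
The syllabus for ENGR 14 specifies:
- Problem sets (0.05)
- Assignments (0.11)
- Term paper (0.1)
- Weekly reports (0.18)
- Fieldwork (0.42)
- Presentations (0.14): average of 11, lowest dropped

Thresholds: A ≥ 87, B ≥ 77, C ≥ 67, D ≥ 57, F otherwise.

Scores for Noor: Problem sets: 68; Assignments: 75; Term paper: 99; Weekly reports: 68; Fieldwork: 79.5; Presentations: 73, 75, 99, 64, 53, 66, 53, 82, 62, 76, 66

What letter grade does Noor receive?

B

Presentations: drop 53 → average of remaining 10 = 716/10 = 71.6
Weighted total:
  Problem sets 68 × 0.05 = 3.4
  Assignments 75 × 0.11 = 8.25
  Term paper 99 × 0.1 = 9.9
  Weekly reports 68 × 0.18 = 12.24
  Fieldwork 79.5 × 0.42 = 33.39
  Presentations 71.6 × 0.14 = 10.024
Sum = 77.204
77.204 is ≥ 77 and < 87 → B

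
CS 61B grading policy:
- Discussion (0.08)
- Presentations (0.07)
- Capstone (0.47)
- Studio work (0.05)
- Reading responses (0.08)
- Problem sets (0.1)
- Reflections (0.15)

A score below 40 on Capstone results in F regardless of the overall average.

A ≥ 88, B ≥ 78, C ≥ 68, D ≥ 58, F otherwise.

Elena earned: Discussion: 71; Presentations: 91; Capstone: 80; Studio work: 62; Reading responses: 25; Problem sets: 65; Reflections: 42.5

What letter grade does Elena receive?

D

Capstone score 80 ≥ 40: minimum met.
Weighted total:
  Discussion 71 × 0.08 = 5.68
  Presentations 91 × 0.07 = 6.37
  Capstone 80 × 0.47 = 37.6
  Studio work 62 × 0.05 = 3.1
  Reading responses 25 × 0.08 = 2
  Problem sets 65 × 0.1 = 6.5
  Reflections 42.5 × 0.15 = 6.375
Sum = 67.625
67.625 is ≥ 58 and < 68 → D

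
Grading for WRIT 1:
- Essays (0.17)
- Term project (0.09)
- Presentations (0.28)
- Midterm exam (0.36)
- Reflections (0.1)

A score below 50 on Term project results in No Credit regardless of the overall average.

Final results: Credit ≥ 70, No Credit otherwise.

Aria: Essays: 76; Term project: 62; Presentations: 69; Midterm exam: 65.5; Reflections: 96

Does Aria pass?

Term project score 62 ≥ 50: minimum met.
Weighted total:
  Essays 76 × 0.17 = 12.92
  Term project 62 × 0.09 = 5.58
  Presentations 69 × 0.28 = 19.32
  Midterm exam 65.5 × 0.36 = 23.58
  Reflections 96 × 0.1 = 9.6
Sum = 71
71 ≥ 70 → Credit

Credit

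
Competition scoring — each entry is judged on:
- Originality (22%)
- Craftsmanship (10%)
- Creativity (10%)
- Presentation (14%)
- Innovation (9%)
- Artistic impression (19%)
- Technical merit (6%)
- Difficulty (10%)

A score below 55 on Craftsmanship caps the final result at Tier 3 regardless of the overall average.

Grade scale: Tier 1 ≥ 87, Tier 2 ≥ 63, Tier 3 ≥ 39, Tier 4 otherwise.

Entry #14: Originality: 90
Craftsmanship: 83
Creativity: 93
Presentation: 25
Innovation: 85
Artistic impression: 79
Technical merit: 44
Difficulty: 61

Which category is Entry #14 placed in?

Tier 2

Craftsmanship score 83 ≥ 55: minimum met.
Weighted total:
  Originality 90 × 0.22 = 19.8
  Craftsmanship 83 × 0.1 = 8.3
  Creativity 93 × 0.1 = 9.3
  Presentation 25 × 0.14 = 3.5
  Innovation 85 × 0.09 = 7.65
  Artistic impression 79 × 0.19 = 15.01
  Technical merit 44 × 0.06 = 2.64
  Difficulty 61 × 0.1 = 6.1
Sum = 72.3
72.3 is ≥ 63 and < 87 → Tier 2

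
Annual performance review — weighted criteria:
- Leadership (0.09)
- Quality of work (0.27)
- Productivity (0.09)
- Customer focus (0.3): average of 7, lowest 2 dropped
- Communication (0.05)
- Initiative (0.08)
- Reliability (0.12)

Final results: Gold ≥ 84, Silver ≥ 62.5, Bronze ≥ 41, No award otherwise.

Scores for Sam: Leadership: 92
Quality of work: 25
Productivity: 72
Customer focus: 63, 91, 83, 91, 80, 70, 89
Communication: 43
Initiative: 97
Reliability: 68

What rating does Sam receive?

Silver

Customer focus: drop 63, 70 → average of remaining 5 = 434/5 = 86.8
Weighted total:
  Leadership 92 × 0.09 = 8.28
  Quality of work 25 × 0.27 = 6.75
  Productivity 72 × 0.09 = 6.48
  Customer focus 86.8 × 0.3 = 26.04
  Communication 43 × 0.05 = 2.15
  Initiative 97 × 0.08 = 7.76
  Reliability 68 × 0.12 = 8.16
Sum = 65.62
65.62 is ≥ 62.5 and < 84 → Silver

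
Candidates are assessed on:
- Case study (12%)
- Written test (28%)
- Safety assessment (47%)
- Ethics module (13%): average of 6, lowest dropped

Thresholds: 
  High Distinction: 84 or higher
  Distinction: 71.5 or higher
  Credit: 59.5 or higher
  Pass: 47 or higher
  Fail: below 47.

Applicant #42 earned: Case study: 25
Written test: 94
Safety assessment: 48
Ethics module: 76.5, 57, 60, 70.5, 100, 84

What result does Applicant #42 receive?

Ethics module: drop 57 → average of remaining 5 = 391/5 = 78.2
Weighted total:
  Case study 25 × 0.12 = 3
  Written test 94 × 0.28 = 26.32
  Safety assessment 48 × 0.47 = 22.56
  Ethics module 78.2 × 0.13 = 10.166
Sum = 62.046
62.046 is ≥ 59.5 and < 71.5 → Credit

Credit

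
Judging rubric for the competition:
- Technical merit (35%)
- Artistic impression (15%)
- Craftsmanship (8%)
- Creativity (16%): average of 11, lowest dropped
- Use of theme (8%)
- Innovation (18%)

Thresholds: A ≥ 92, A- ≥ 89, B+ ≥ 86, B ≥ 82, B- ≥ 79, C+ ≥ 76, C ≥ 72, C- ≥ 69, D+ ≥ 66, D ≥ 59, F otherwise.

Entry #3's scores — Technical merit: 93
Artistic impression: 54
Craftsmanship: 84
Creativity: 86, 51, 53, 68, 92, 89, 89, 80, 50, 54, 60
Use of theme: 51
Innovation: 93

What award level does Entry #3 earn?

Creativity: drop 50 → average of remaining 10 = 722/10 = 72.2
Weighted total:
  Technical merit 93 × 0.35 = 32.55
  Artistic impression 54 × 0.15 = 8.1
  Craftsmanship 84 × 0.08 = 6.72
  Creativity 72.2 × 0.16 = 11.552
  Use of theme 51 × 0.08 = 4.08
  Innovation 93 × 0.18 = 16.74
Sum = 79.742
79.742 is ≥ 79 and < 82 → B-

B-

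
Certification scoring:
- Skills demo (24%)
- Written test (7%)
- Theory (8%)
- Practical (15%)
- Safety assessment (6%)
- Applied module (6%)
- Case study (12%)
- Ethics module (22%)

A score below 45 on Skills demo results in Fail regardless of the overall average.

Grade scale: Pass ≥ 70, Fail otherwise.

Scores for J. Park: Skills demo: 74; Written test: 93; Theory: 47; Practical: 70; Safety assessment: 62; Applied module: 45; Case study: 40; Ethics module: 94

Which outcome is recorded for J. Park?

Pass

Skills demo score 74 ≥ 45: minimum met.
Weighted total:
  Skills demo 74 × 0.24 = 17.76
  Written test 93 × 0.07 = 6.51
  Theory 47 × 0.08 = 3.76
  Practical 70 × 0.15 = 10.5
  Safety assessment 62 × 0.06 = 3.72
  Applied module 45 × 0.06 = 2.7
  Case study 40 × 0.12 = 4.8
  Ethics module 94 × 0.22 = 20.68
Sum = 70.43
70.43 ≥ 70 → Pass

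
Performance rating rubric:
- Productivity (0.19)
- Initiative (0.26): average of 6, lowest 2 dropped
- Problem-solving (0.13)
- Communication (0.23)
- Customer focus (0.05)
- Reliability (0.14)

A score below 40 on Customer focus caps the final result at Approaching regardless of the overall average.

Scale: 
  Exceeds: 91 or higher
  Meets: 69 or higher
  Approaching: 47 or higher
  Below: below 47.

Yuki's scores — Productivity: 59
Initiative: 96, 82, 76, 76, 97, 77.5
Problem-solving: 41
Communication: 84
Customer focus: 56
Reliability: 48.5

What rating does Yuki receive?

Approaching

Initiative: drop 76, 76 → average of remaining 4 = 352.5/4 = 88.125
Customer focus score 56 ≥ 40: minimum met.
Weighted total:
  Productivity 59 × 0.19 = 11.21
  Initiative 88.125 × 0.26 = 22.9125
  Problem-solving 41 × 0.13 = 5.33
  Communication 84 × 0.23 = 19.32
  Customer focus 56 × 0.05 = 2.8
  Reliability 48.5 × 0.14 = 6.79
Sum = 68.3625
68.3625 is ≥ 47 and < 69 → Approaching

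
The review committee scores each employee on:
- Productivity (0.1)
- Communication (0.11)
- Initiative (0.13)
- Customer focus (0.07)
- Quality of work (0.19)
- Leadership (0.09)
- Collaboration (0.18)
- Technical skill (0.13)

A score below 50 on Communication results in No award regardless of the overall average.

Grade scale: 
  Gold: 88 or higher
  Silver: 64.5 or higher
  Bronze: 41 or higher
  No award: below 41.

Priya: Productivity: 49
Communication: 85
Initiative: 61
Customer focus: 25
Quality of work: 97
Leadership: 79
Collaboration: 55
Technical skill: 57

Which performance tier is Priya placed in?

Silver

Communication score 85 ≥ 50: minimum met.
Weighted total:
  Productivity 49 × 0.1 = 4.9
  Communication 85 × 0.11 = 9.35
  Initiative 61 × 0.13 = 7.93
  Customer focus 25 × 0.07 = 1.75
  Quality of work 97 × 0.19 = 18.43
  Leadership 79 × 0.09 = 7.11
  Collaboration 55 × 0.18 = 9.9
  Technical skill 57 × 0.13 = 7.41
Sum = 66.78
66.78 is ≥ 64.5 and < 88 → Silver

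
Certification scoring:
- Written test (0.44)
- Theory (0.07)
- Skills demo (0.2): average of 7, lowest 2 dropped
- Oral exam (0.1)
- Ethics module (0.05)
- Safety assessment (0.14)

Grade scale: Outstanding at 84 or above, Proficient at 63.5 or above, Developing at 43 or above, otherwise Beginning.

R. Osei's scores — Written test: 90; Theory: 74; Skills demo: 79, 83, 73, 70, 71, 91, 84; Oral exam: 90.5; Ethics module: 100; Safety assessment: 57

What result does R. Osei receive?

Skills demo: drop 70, 71 → average of remaining 5 = 410/5 = 82
Weighted total:
  Written test 90 × 0.44 = 39.6
  Theory 74 × 0.07 = 5.18
  Skills demo 82 × 0.2 = 16.4
  Oral exam 90.5 × 0.1 = 9.05
  Ethics module 100 × 0.05 = 5
  Safety assessment 57 × 0.14 = 7.98
Sum = 83.21
83.21 is ≥ 63.5 and < 84 → Proficient

Proficient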